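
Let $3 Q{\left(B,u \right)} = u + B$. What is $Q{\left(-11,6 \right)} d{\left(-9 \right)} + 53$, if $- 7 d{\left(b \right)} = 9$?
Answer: $\frac{386}{7} \approx 55.143$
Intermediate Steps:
$Q{\left(B,u \right)} = \frac{B}{3} + \frac{u}{3}$ ($Q{\left(B,u \right)} = \frac{u + B}{3} = \frac{B + u}{3} = \frac{B}{3} + \frac{u}{3}$)
$d{\left(b \right)} = - \frac{9}{7}$ ($d{\left(b \right)} = \left(- \frac{1}{7}\right) 9 = - \frac{9}{7}$)
$Q{\left(-11,6 \right)} d{\left(-9 \right)} + 53 = \left(\frac{1}{3} \left(-11\right) + \frac{1}{3} \cdot 6\right) \left(- \frac{9}{7}\right) + 53 = \left(- \frac{11}{3} + 2\right) \left(- \frac{9}{7}\right) + 53 = \left(- \frac{5}{3}\right) \left(- \frac{9}{7}\right) + 53 = \frac{15}{7} + 53 = \frac{386}{7}$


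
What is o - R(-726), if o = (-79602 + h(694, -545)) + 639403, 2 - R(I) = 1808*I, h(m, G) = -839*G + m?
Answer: -294860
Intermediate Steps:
h(m, G) = m - 839*G
R(I) = 2 - 1808*I
o = 1017750 (o = (-79602 + (694 - 839*(-545))) + 639403 = (-79602 + (694 + 457255)) + 639403 = (-79602 + 457949) + 639403 = 378347 + 639403 = 1017750)
o - R(-726) = 1017750 - (2 - 1808*(-726)) = 1017750 - (2 + 1312608) = 1017750 - 1*1312610 = 1017750 - 1312610 = -294860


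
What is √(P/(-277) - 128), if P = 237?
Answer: I*√9886961/277 ≈ 11.351*I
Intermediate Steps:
√(P/(-277) - 128) = √(237/(-277) - 128) = √(237*(-1/277) - 128) = √(-237/277 - 128) = √(-35693/277) = I*√9886961/277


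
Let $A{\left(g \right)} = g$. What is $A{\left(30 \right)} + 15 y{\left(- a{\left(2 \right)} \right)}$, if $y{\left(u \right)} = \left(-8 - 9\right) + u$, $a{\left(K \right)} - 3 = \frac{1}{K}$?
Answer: $- \frac{555}{2} \approx -277.5$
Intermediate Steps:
$a{\left(K \right)} = 3 + \frac{1}{K}$
$y{\left(u \right)} = -17 + u$
$A{\left(30 \right)} + 15 y{\left(- a{\left(2 \right)} \right)} = 30 + 15 \left(-17 - \left(3 + \frac{1}{2}\right)\right) = 30 + 15 \left(-17 - \frac{7}{2}\right) = 30 + 15 \left(- \frac{41}{2}\right) = 30 - \frac{615}{2} = - \frac{555}{2}$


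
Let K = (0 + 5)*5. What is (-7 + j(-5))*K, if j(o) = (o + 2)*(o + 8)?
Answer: -400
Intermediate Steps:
j(o) = (2 + o)*(8 + o)
K = 25 (K = 5*5 = 25)
(-7 + j(-5))*K = (-7 + (16 + (-5)² + 10*(-5)))*25 = (-7 + (16 + 25 - 50))*25 = (-7 - 9)*25 = -16*25 = -400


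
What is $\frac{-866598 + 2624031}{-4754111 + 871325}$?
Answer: $- \frac{585811}{1294262} \approx -0.45262$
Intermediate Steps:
$\frac{-866598 + 2624031}{-4754111 + 871325} = \frac{1757433}{-3882786} = 1757433 \left(- \frac{1}{3882786}\right) = - \frac{585811}{1294262}$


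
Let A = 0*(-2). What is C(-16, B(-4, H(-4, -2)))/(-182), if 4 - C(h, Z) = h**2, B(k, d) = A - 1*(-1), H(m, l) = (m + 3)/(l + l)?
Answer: 18/13 ≈ 1.3846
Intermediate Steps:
A = 0
H(m, l) = (3 + m)/(2*l) (H(m, l) = (3 + m)/((2*l)) = (3 + m)*(1/(2*l)) = (3 + m)/(2*l))
B(k, d) = 1 (B(k, d) = 0 - 1*(-1) = 0 + 1 = 1)
C(h, Z) = 4 - h**2
C(-16, B(-4, H(-4, -2)))/(-182) = (4 - 1*(-16)**2)/(-182) = (4 - 1*256)*(-1/182) = (4 - 256)*(-1/182) = -252*(-1/182) = 18/13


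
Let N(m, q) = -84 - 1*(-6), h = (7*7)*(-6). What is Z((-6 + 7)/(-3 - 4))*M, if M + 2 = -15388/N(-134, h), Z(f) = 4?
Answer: 30464/39 ≈ 781.13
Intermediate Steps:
h = -294 (h = 49*(-6) = -294)
N(m, q) = -78 (N(m, q) = -84 + 6 = -78)
M = 7616/39 (M = -2 - 15388/(-78) = -2 - 15388*(-1/78) = -2 + 7694/39 = 7616/39 ≈ 195.28)
Z((-6 + 7)/(-3 - 4))*M = 4*(7616/39) = 30464/39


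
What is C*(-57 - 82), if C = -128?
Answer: 17792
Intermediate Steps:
C*(-57 - 82) = -128*(-57 - 82) = -128*(-139) = 17792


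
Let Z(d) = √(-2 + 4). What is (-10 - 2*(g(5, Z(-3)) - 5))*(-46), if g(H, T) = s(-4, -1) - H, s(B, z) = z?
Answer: -552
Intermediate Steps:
Z(d) = √2
g(H, T) = -1 - H
(-10 - 2*(g(5, Z(-3)) - 5))*(-46) = (-10 - 2*((-1 - 1*5) - 5))*(-46) = (-10 - 2*((-1 - 5) - 5))*(-46) = (-10 - 2*(-6 - 5))*(-46) = (-10 - 2*(-11))*(-46) = (-10 - 1*(-22))*(-46) = (-10 + 22)*(-46) = 12*(-46) = -552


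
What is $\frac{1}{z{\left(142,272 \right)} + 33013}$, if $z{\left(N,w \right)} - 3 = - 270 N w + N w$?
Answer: $- \frac{1}{10356840} \approx -9.6555 \cdot 10^{-8}$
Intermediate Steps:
$z{\left(N,w \right)} = 3 - 269 N w$ ($z{\left(N,w \right)} = 3 + \left(- 270 N w + N w\right) = 3 - 269 N w$)
$\frac{1}{z{\left(142,272 \right)} + 33013} = \frac{1}{\left(3 - 38198 \cdot 272\right) + 33013} = \frac{1}{\left(3 - 10389856\right) + 33013} = \frac{1}{-10389853 + 33013} = \frac{1}{-10356840} = - \frac{1}{10356840}$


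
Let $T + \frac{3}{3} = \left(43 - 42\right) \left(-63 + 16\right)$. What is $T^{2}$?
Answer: $2304$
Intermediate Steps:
$T = -48$ ($T = -1 + \left(43 - 42\right) \left(-63 + 16\right) = -1 + \left(43 - 42\right) \left(-47\right) = -1 + 1 \left(-47\right) = -1 - 47 = -48$)
$T^{2} = \left(-48\right)^{2} = 2304$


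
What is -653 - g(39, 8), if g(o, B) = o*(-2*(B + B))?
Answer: 595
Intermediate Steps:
g(o, B) = -4*B*o (g(o, B) = o*(-4*B) = -4*B*o)
-653 - g(39, 8) = -653 - (-4)*8*39 = -653 - 1*(-1248) = -653 + 1248 = 595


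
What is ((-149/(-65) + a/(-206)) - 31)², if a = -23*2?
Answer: 36367634209/44823025 ≈ 811.36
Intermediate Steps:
a = -46
((-149/(-65) + a/(-206)) - 31)² = ((-149/(-65) - 46/(-206)) - 31)² = ((-149*(-1/65) - 46*(-1/206)) - 31)² = ((149/65 + 23/103) - 31)² = (16842/6695 - 31)² = (-190703/6695)² = 36367634209/44823025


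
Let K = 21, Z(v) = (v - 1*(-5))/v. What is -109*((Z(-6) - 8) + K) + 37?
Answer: -8389/6 ≈ -1398.2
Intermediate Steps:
Z(v) = (5 + v)/v (Z(v) = (v + 5)/v = (5 + v)/v)
-109*((Z(-6) - 8) + K) + 37 = -109*(((5 - 6)/(-6) - 8) + 21) + 37 = -109*((-⅙*(-1) - 8) + 21) + 37 = -109*((⅙ - 8) + 21) + 37 = -109*(-47/6 + 21) + 37 = -109*79/6 + 37 = -8611/6 + 37 = -8389/6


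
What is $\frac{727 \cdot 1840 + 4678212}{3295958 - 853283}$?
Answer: $\frac{6015892}{2442675} \approx 2.4628$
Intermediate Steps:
$\frac{727 \cdot 1840 + 4678212}{3295958 - 853283} = \frac{1337680 + 4678212}{2442675} = 6015892 \cdot \frac{1}{2442675} = \frac{6015892}{2442675}$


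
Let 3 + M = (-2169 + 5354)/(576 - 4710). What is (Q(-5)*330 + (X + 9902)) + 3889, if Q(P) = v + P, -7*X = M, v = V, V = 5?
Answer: 30699965/2226 ≈ 13792.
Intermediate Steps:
v = 5
M = -1199/318 (M = -3 + (-2169 + 5354)/(576 - 4710) = -3 + 3185/(-4134) = -3 + 3185*(-1/4134) = -3 - 245/318 = -1199/318 ≈ -3.7704)
X = 1199/2226 (X = -⅐*(-1199/318) = 1199/2226 ≈ 0.53863)
Q(P) = 5 + P
(Q(-5)*330 + (X + 9902)) + 3889 = ((5 - 5)*330 + (1199/2226 + 9902)) + 3889 = (0*330 + 22043051/2226) + 3889 = (0 + 22043051/2226) + 3889 = 22043051/2226 + 3889 = 30699965/2226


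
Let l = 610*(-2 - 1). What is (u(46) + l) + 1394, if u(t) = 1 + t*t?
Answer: 1681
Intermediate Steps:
u(t) = 1 + t**2
l = -1830 (l = 610*(-3) = -1830)
(u(46) + l) + 1394 = ((1 + 46**2) - 1830) + 1394 = ((1 + 2116) - 1830) + 1394 = (2117 - 1830) + 1394 = 287 + 1394 = 1681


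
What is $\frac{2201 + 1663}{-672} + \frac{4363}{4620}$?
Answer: $- \frac{11101}{2310} \approx -4.8056$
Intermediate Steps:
$\frac{2201 + 1663}{-672} + \frac{4363}{4620} = 3864 \left(- \frac{1}{672}\right) + 4363 \cdot \frac{1}{4620} = - \frac{23}{4} + \frac{4363}{4620} = - \frac{11101}{2310}$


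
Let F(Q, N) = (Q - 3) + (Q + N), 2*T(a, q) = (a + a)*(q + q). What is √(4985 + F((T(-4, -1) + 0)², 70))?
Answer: 2*√1295 ≈ 71.972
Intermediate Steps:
T(a, q) = 2*a*q (T(a, q) = ((a + a)*(q + q))/2 = ((2*a)*(2*q))/2 = (4*a*q)/2 = 2*a*q)
F(Q, N) = -3 + N + 2*Q (F(Q, N) = (-3 + Q) + (N + Q) = -3 + N + 2*Q)
√(4985 + F((T(-4, -1) + 0)², 70)) = √(4985 + (-3 + 70 + 2*(2*(-4)*(-1) + 0)²)) = √(4985 + (-3 + 70 + 2*(8 + 0)²)) = √(4985 + (-3 + 70 + 2*8²)) = √(4985 + (-3 + 70 + 2*64)) = √(4985 + (-3 + 70 + 128)) = √(4985 + 195) = √5180 = 2*√1295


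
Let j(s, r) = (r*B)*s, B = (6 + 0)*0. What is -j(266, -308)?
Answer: 0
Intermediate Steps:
B = 0 (B = 6*0 = 0)
j(s, r) = 0 (j(s, r) = (r*0)*s = 0*s = 0)
-j(266, -308) = -1*0 = 0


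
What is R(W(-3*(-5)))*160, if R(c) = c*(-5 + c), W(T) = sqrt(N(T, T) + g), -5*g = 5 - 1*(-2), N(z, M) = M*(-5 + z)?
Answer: 23776 - 160*sqrt(3715) ≈ 14024.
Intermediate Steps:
g = -7/5 (g = -(5 - 1*(-2))/5 = -(5 + 2)/5 = -1/5*7 = -7/5 ≈ -1.4000)
W(T) = sqrt(-7/5 + T*(-5 + T)) (W(T) = sqrt(T*(-5 + T) - 7/5) = sqrt(-7/5 + T*(-5 + T)))
R(W(-3*(-5)))*160 = ((sqrt(5)*sqrt(-7 + 5*(-3*(-5))*(-5 - 3*(-5)))/5)*(-5 + sqrt(5)*sqrt(-7 + 5*(-3*(-5))*(-5 - 3*(-5)))/5))*160 = ((sqrt(5)*sqrt(-7 + 5*15*(-5 + 15))/5)*(-5 + sqrt(5)*sqrt(-7 + 5*15*(-5 + 15))/5))*160 = ((sqrt(5)*sqrt(-7 + 5*15*10)/5)*(-5 + sqrt(5)*sqrt(-7 + 5*15*10)/5))*160 = ((sqrt(5)*sqrt(-7 + 750)/5)*(-5 + sqrt(5)*sqrt(-7 + 750)/5))*160 = ((sqrt(5)*sqrt(743)/5)*(-5 + sqrt(5)*sqrt(743)/5))*160 = ((sqrt(3715)/5)*(-5 + sqrt(3715)/5))*160 = (sqrt(3715)*(-5 + sqrt(3715)/5)/5)*160 = 32*sqrt(3715)*(-5 + sqrt(3715)/5)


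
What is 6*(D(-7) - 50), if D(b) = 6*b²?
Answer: 1464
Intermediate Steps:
6*(D(-7) - 50) = 6*(6*(-7)² - 50) = 6*(6*49 - 50) = 6*(294 - 50) = 6*244 = 1464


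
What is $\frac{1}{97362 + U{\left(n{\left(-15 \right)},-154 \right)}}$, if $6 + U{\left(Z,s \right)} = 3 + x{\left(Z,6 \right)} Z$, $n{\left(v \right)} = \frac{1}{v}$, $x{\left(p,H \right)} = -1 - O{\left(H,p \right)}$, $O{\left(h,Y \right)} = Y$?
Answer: $\frac{225}{21905789} \approx 1.0271 \cdot 10^{-5}$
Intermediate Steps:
$x{\left(p,H \right)} = -1 - p$
$U{\left(Z,s \right)} = -3 + Z \left(-1 - Z\right)$ ($U{\left(Z,s \right)} = -6 + \left(3 + \left(-1 - Z\right) Z\right) = -6 + \left(3 + Z \left(-1 - Z\right)\right) = -3 + Z \left(-1 - Z\right)$)
$\frac{1}{97362 + U{\left(n{\left(-15 \right)},-154 \right)}} = \frac{1}{97362 - \left(3 + \frac{1 + \frac{1}{-15}}{-15}\right)} = \frac{1}{97362 - \left(3 - \frac{1 - \frac{1}{15}}{15}\right)} = \frac{1}{97362 - \left(3 - \frac{14}{225}\right)} = \frac{1}{97362 + \left(-3 + \frac{14}{225}\right)} = \frac{1}{97362 - \frac{661}{225}} = \frac{1}{\frac{21905789}{225}} = \frac{225}{21905789}$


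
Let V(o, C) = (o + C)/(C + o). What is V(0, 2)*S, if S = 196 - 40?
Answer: 156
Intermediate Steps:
V(o, C) = 1 (V(o, C) = (C + o)/(C + o) = 1)
S = 156
V(0, 2)*S = 1*156 = 156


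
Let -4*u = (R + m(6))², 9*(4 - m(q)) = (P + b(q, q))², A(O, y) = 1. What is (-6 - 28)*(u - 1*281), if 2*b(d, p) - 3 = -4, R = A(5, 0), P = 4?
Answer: 25055705/2592 ≈ 9666.5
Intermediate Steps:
R = 1
b(d, p) = -½ (b(d, p) = 3/2 + (½)*(-4) = 3/2 - 2 = -½)
m(q) = 95/36 (m(q) = 4 - (4 - ½)²/9 = 4 - (7/2)²/9 = 4 - ⅑*49/4 = 4 - 49/36 = 95/36)
u = -17161/5184 (u = -(1 + 95/36)²/4 = -(131/36)²/4 = -¼*17161/1296 = -17161/5184 ≈ -3.3104)
(-6 - 28)*(u - 1*281) = (-6 - 28)*(-17161/5184 - 1*281) = -34*(-17161/5184 - 281) = -34*(-1473865/5184) = 25055705/2592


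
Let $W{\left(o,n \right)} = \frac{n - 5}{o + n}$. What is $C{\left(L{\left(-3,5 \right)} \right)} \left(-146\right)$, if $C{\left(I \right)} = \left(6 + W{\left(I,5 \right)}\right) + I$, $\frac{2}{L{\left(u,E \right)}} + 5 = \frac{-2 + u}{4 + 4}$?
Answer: $- \frac{37084}{45} \approx -824.09$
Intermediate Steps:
$L{\left(u,E \right)} = \frac{2}{- \frac{21}{4} + \frac{u}{8}}$ ($L{\left(u,E \right)} = \frac{2}{-5 + \frac{-2 + u}{4 + 4}} = \frac{2}{-5 + \frac{-2 + u}{8}} = \frac{2}{-5 + \left(-2 + u\right) \frac{1}{8}} = \frac{2}{-5 + \left(- \frac{1}{4} + \frac{u}{8}\right)} = \frac{2}{- \frac{21}{4} + \frac{u}{8}}$)
$W{\left(o,n \right)} = \frac{-5 + n}{n + o}$
$C{\left(I \right)} = 6 + I$ ($C{\left(I \right)} = \left(6 + \frac{-5 + 5}{5 + I}\right) + I = \left(6 + \frac{1}{5 + I} 0\right) + I = \left(6 + 0\right) + I = 6 + I$)
$C{\left(L{\left(-3,5 \right)} \right)} \left(-146\right) = \left(6 + \frac{16}{-42 - 3}\right) \left(-146\right) = \left(6 + \frac{16}{-45}\right) \left(-146\right) = \left(6 + 16 \left(- \frac{1}{45}\right)\right) \left(-146\right) = \left(6 - \frac{16}{45}\right) \left(-146\right) = \frac{254}{45} \left(-146\right) = - \frac{37084}{45}$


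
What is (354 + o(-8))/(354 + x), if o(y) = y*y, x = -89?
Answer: 418/265 ≈ 1.5774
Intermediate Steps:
o(y) = y²
(354 + o(-8))/(354 + x) = (354 + (-8)²)/(354 - 89) = (354 + 64)/265 = 418*(1/265) = 418/265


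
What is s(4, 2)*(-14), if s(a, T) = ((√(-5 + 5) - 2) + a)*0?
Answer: 0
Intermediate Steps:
s(a, T) = 0 (s(a, T) = ((√0 - 2) + a)*0 = ((0 - 2) + a)*0 = (-2 + a)*0 = 0)
s(4, 2)*(-14) = 0*(-14) = 0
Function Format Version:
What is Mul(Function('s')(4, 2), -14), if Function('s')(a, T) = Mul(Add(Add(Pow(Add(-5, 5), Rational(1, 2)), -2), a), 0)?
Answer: 0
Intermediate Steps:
Function('s')(a, T) = 0 (Function('s')(a, T) = Mul(Add(Add(Pow(0, Rational(1, 2)), -2), a), 0) = Mul(Add(Add(0, -2), a), 0) = Mul(Add(-2, a), 0) = 0)
Mul(Function('s')(4, 2), -14) = Mul(0, -14) = 0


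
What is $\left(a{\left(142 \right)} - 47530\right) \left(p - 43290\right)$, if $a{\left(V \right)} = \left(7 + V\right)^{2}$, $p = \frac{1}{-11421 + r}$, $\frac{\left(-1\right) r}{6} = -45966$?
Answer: $\frac{96628393622807}{88125} \approx 1.0965 \cdot 10^{9}$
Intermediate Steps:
$r = 275796$ ($r = \left(-6\right) \left(-45966\right) = 275796$)
$p = \frac{1}{264375}$ ($p = \frac{1}{-11421 + 275796} = \frac{1}{264375} \approx 3.7825 \cdot 10^{-6}$)
$\left(a{\left(142 \right)} - 47530\right) \left(p - 43290\right) = \left(\left(7 + 142\right)^{2} - 47530\right) \left(\frac{1}{264375} - 43290\right) = \left(149^{2} - 47530\right) \left(- \frac{11444793749}{264375}\right) = \left(22201 - 47530\right) \left(- \frac{11444793749}{264375}\right) = \left(-25329\right) \left(- \frac{11444793749}{264375}\right) = \frac{96628393622807}{88125}$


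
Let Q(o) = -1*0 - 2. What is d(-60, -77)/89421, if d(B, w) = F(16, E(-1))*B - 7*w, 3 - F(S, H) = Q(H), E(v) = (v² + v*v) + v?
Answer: 239/89421 ≈ 0.0026728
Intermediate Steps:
E(v) = v + 2*v² (E(v) = (v² + v²) + v = 2*v² + v = v + 2*v²)
Q(o) = -2 (Q(o) = 0 - 2 = -2)
F(S, H) = 5 (F(S, H) = 3 - 1*(-2) = 3 + 2 = 5)
d(B, w) = -7*w + 5*B (d(B, w) = 5*B - 7*w = -7*w + 5*B)
d(-60, -77)/89421 = (-7*(-77) + 5*(-60))/89421 = (539 - 300)*(1/89421) = 239*(1/89421) = 239/89421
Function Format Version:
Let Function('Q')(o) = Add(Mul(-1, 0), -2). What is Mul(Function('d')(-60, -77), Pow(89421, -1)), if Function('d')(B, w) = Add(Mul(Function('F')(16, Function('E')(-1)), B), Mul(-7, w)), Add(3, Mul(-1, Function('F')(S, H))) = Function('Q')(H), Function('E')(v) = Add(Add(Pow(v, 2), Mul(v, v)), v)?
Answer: Rational(239, 89421) ≈ 0.0026728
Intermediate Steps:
Function('E')(v) = Add(v, Mul(2, Pow(v, 2))) (Function('E')(v) = Add(Add(Pow(v, 2), Pow(v, 2)), v) = Add(Mul(2, Pow(v, 2)), v) = Add(v, Mul(2, Pow(v, 2))))
Function('Q')(o) = -2 (Function('Q')(o) = Add(0, -2) = -2)
Function('F')(S, H) = 5 (Function('F')(S, H) = Add(3, Mul(-1, -2)) = Add(3, 2) = 5)
Function('d')(B, w) = Add(Mul(-7, w), Mul(5, B)) (Function('d')(B, w) = Add(Mul(5, B), Mul(-7, w)) = Add(Mul(-7, w), Mul(5, B)))
Mul(Function('d')(-60, -77), Pow(89421, -1)) = Mul(Add(Mul(-7, -77), Mul(5, -60)), Pow(89421, -1)) = Mul(Add(539, -300), Rational(1, 89421)) = Mul(239, Rational(1, 89421)) = Rational(239, 89421)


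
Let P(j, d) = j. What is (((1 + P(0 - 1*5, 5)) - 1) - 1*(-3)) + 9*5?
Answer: 43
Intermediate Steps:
(((1 + P(0 - 1*5, 5)) - 1) - 1*(-3)) + 9*5 = (((1 + (0 - 1*5)) - 1) - 1*(-3)) + 9*5 = (((1 + (0 - 5)) - 1) + 3) + 45 = (((1 - 5) - 1) + 3) + 45 = ((-4 - 1) + 3) + 45 = (-5 + 3) + 45 = -2 + 45 = 43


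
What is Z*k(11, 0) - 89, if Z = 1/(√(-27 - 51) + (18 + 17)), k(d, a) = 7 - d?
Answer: -116107/1303 + 4*I*√78/1303 ≈ -89.107 + 0.027112*I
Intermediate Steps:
Z = 1/(35 + I*√78) (Z = 1/(√(-78) + 35) = 1/(I*√78 + 35) = 1/(35 + I*√78) ≈ 0.026861 - 0.006778*I)
Z*k(11, 0) - 89 = (35/1303 - I*√78/1303)*(7 - 1*11) - 89 = (35/1303 - I*√78/1303)*(7 - 11) - 89 = (35/1303 - I*√78/1303)*(-4) - 89 = (-140/1303 + 4*I*√78/1303) - 89 = -116107/1303 + 4*I*√78/1303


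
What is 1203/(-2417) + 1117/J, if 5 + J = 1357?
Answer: 1073333/3267784 ≈ 0.32846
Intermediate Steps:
J = 1352 (J = -5 + 1357 = 1352)
1203/(-2417) + 1117/J = 1203/(-2417) + 1117/1352 = 1203*(-1/2417) + 1117*(1/1352) = -1203/2417 + 1117/1352 = 1073333/3267784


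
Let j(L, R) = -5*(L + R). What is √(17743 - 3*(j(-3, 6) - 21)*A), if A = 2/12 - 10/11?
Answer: √2137201/11 ≈ 132.90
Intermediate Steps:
A = -49/66 (A = 2*(1/12) - 10*1/11 = ⅙ - 10/11 = -49/66 ≈ -0.74242)
j(L, R) = -5*L - 5*R
√(17743 - 3*(j(-3, 6) - 21)*A) = √(17743 - 3*((-5*(-3) - 5*6) - 21)*(-49)/66) = √(17743 - 3*((15 - 30) - 21)*(-49)/66) = √(17743 - 3*(-15 - 21)*(-49)/66) = √(17743 - (-108)*(-49)/66) = √(17743 - 3*294/11) = √(17743 - 882/11) = √(194291/11) = √2137201/11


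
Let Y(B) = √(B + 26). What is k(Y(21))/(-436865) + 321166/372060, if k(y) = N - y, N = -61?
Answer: 215890585/250061526 + √47/436865 ≈ 0.86337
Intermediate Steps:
Y(B) = √(26 + B)
k(y) = -61 - y
k(Y(21))/(-436865) + 321166/372060 = (-61 - √(26 + 21))/(-436865) + 321166/372060 = (-61 - √47)*(-1/436865) + 321166*(1/372060) = (61/436865 + √47/436865) + 160583/186030 = 215890585/250061526 + √47/436865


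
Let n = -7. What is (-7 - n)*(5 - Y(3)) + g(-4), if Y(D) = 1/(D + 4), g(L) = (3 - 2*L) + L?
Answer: 7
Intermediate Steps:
g(L) = 3 - L
Y(D) = 1/(4 + D)
(-7 - n)*(5 - Y(3)) + g(-4) = (-7 - 1*(-7))*(5 - 1/(4 + 3)) + (3 - 1*(-4)) = (-7 + 7)*(5 - 1/7) + (3 + 4) = 0*(5 - 1*1/7) + 7 = 0*(5 - 1/7) + 7 = 0*(34/7) + 7 = 0 + 7 = 7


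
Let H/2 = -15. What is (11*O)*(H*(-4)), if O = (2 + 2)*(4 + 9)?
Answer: 68640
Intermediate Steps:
H = -30 (H = 2*(-15) = -30)
O = 52 (O = 4*13 = 52)
(11*O)*(H*(-4)) = (11*52)*(-30*(-4)) = 572*120 = 68640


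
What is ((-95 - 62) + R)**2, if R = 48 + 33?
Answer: 5776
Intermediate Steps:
R = 81
((-95 - 62) + R)**2 = ((-95 - 62) + 81)**2 = (-157 + 81)**2 = (-76)**2 = 5776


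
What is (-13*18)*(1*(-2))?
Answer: 468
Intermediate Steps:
(-13*18)*(1*(-2)) = -234*(-2) = 468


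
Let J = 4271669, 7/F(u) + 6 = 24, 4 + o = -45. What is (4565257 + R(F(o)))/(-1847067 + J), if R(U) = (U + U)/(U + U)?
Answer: 2282629/1212301 ≈ 1.8829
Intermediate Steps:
o = -49 (o = -4 - 45 = -49)
F(u) = 7/18 (F(u) = 7/(-6 + 24) = 7/18)
R(U) = 1 (R(U) = (2*U)/((2*U)) = (2*U)*(1/(2*U)) = 1)
(4565257 + R(F(o)))/(-1847067 + J) = (4565257 + 1)/(-1847067 + 4271669) = 4565258/2424602 = 4565258*(1/2424602) = 2282629/1212301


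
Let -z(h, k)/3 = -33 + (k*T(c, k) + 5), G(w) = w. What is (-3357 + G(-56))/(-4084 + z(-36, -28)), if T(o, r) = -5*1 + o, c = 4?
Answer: 3413/4084 ≈ 0.83570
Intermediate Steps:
T(o, r) = -5 + o
z(h, k) = 84 + 3*k (z(h, k) = -3*(-33 + (k*(-5 + 4) + 5)) = -3*(-33 + (k*(-1) + 5)) = -3*(-33 + (-k + 5)) = -3*(-33 + (5 - k)) = -3*(-28 - k) = 84 + 3*k)
(-3357 + G(-56))/(-4084 + z(-36, -28)) = (-3357 - 56)/(-4084 + (84 + 3*(-28))) = -3413/(-4084 + (84 - 84)) = -3413/(-4084 + 0) = -3413/(-4084) = -3413*(-1/4084) = 3413/4084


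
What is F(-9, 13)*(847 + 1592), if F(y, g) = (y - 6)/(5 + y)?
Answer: 36585/4 ≈ 9146.3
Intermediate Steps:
F(y, g) = (-6 + y)/(5 + y)
F(-9, 13)*(847 + 1592) = ((-6 - 9)/(5 - 9))*(847 + 1592) = (-15/(-4))*2439 = -¼*(-15)*2439 = (15/4)*2439 = 36585/4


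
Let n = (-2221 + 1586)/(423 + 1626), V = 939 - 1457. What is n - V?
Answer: 1060747/2049 ≈ 517.69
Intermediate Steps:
V = -518
n = -635/2049 ≈ -0.30991
n - V = -635/2049 - 1*(-518) = -635/2049 + 518 = 1060747/2049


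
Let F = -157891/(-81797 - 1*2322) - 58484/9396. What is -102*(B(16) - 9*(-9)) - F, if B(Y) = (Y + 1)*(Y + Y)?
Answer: -12595856083310/197595531 ≈ -63746.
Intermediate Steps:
B(Y) = 2*Y*(1 + Y) (B(Y) = (1 + Y)*(2*Y) = 2*Y*(1 + Y))
F = -859017940/197595531 (F = -157891/(-81797 - 2322) - 58484*1/9396 = -157891/(-84119) - 14621/2349 = -157891*(-1/84119) - 14621/2349 = 157891/84119 - 14621/2349 = -859017940/197595531 ≈ -4.3474)
-102*(B(16) - 9*(-9)) - F = -102*(2*16*(1 + 16) - 9*(-9)) - 1*(-859017940/197595531) = -102*(2*16*17 + 81) + 859017940/197595531 = -102*(544 + 81) + 859017940/197595531 = -102*625 + 859017940/197595531 = -63750 + 859017940/197595531 = -12595856083310/197595531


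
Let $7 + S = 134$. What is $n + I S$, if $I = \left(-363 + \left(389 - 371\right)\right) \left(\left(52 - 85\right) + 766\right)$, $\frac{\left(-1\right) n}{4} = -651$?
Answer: $-32113791$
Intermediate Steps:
$n = 2604$ ($n = \left(-4\right) \left(-651\right) = 2604$)
$S = 127$ ($S = -7 + 134 = 127$)
$I = -252885$ ($I = \left(-363 + 18\right) \left(\left(52 - 85\right) + 766\right) = - 345 \left(-33 + 766\right) = \left(-345\right) 733 = -252885$)
$n + I S = 2604 - 32116395 = -32113791$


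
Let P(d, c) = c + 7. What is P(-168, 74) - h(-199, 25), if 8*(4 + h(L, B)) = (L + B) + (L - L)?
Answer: 427/4 ≈ 106.75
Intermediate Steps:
h(L, B) = -4 + B/8 + L/8 (h(L, B) = -4 + ((L + B) + (L - L))/8 = -4 + ((B + L) + 0)/8 = -4 + (B + L)/8 = -4 + (B/8 + L/8) = -4 + B/8 + L/8)
P(d, c) = 7 + c
P(-168, 74) - h(-199, 25) = (7 + 74) - (-4 + (⅛)*25 + (⅛)*(-199)) = 81 - (-4 + 25/8 - 199/8) = 81 - 1*(-103/4) = 81 + 103/4 = 427/4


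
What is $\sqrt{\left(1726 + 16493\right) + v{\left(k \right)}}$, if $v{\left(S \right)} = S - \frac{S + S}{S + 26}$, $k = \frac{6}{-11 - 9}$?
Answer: $\frac{\sqrt{120332845830}}{2570} \approx 134.98$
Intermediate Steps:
$k = - \frac{3}{10}$ ($k = \frac{6}{-20} = 6 \left(- \frac{1}{20}\right) = - \frac{3}{10} \approx -0.3$)
$v{\left(S \right)} = S - \frac{2 S}{26 + S}$
$\sqrt{\left(1726 + 16493\right) + v{\left(k \right)}} = \sqrt{\left(1726 + 16493\right) - \frac{3 \left(24 - \frac{3}{10}\right)}{10 \left(26 - \frac{3}{10}\right)}} = \sqrt{18219 - \frac{3}{10} \frac{1}{\frac{257}{10}} \cdot \frac{237}{10}} = \sqrt{18219 - \frac{3}{257} \cdot \frac{237}{10}} = \sqrt{18219 - \frac{711}{2570}} = \sqrt{\frac{46822119}{2570}} = \frac{\sqrt{120332845830}}{2570}$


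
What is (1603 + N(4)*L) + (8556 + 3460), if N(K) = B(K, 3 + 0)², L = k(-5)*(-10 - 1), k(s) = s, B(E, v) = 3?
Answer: 14114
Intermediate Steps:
L = 55 (L = -5*(-10 - 1) = -5*(-11) = 55)
N(K) = 9 (N(K) = 3² = 9)
(1603 + N(4)*L) + (8556 + 3460) = (1603 + 9*55) + (8556 + 3460) = (1603 + 495) + 12016 = 2098 + 12016 = 14114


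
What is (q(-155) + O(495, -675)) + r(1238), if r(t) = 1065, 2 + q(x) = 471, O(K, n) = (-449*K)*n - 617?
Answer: 150023042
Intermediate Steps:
O(K, n) = -617 - 449*K*n (O(K, n) = -449*K*n - 617 = -617 - 449*K*n)
q(x) = 469 (q(x) = -2 + 471 = 469)
(q(-155) + O(495, -675)) + r(1238) = (469 + (-617 - 449*495*(-675))) + 1065 = (469 + (-617 + 150022125)) + 1065 = (469 + 150021508) + 1065 = 150021977 + 1065 = 150023042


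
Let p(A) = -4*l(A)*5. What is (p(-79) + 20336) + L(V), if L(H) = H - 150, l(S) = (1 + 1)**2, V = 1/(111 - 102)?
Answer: 180955/9 ≈ 20106.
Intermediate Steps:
V = 1/9 ≈ 0.11111
l(S) = 4 (l(S) = 2**2 = 4)
p(A) = -80 (p(A) = -4*4*5 = -16*5 = -80)
L(H) = -150 + H
(p(-79) + 20336) + L(V) = (-80 + 20336) + (-150 + 1/9) = 20256 - 1349/9 = 180955/9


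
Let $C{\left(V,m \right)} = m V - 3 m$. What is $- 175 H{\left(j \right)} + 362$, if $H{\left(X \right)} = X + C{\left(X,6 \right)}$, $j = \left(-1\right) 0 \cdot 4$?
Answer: $3512$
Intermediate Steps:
$j = 0$ ($j = 0 \cdot 4 = 0$)
$C{\left(V,m \right)} = - 3 m + V m$ ($C{\left(V,m \right)} = V m - 3 m = - 3 m + V m$)
$H{\left(X \right)} = -18 + 7 X$ ($H{\left(X \right)} = X + 6 \left(-3 + X\right) = X + \left(-18 + 6 X\right) = -18 + 7 X$)
$- 175 H{\left(j \right)} + 362 = - 175 \left(-18 + 7 \cdot 0\right) + 362 = - 175 \left(-18 + 0\right) + 362 = \left(-175\right) \left(-18\right) + 362 = 3150 + 362 = 3512$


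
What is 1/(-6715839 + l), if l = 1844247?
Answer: -1/4871592 ≈ -2.0527e-7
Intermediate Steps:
1/(-6715839 + l) = 1/(-6715839 + 1844247) = 1/(-4871592) = -1/4871592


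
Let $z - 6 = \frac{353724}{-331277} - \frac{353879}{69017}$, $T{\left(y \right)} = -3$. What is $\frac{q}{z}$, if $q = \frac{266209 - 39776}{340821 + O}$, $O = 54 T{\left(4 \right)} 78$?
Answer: $- \frac{398238946591769}{112655169686565} \approx -3.535$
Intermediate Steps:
$O = -12636$ ($O = 54 \left(-3\right) 78 = \left(-162\right) 78 = -12636$)
$q = \frac{226433}{328185}$ ($q = \frac{266209 - 39776}{340821 - 12636} = \frac{266209 - 39776}{328185} = 226433 \cdot \frac{1}{328185} = \frac{226433}{328185} \approx 0.68996$)
$z = - \frac{4462474537}{22863744709}$ ($z = 6 + \left(\frac{353724}{-331277} - \frac{353879}{69017}\right) = 6 + \left(353724 \left(- \frac{1}{331277}\right) - \frac{353879}{69017}\right) = 6 - \frac{141644942791}{22863744709} = - \frac{4462474537}{22863744709} \approx -0.19518$)
$\frac{q}{z} = \frac{226433}{328185 \left(- \frac{4462474537}{22863744709}\right)} = \frac{226433}{328185} \left(- \frac{22863744709}{4462474537}\right) = - \frac{398238946591769}{112655169686565}$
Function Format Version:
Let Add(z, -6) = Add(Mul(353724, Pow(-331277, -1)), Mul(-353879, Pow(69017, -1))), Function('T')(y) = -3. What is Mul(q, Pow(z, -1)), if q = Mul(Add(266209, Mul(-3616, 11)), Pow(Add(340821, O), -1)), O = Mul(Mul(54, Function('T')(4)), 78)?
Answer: Rational(-398238946591769, 112655169686565) ≈ -3.5350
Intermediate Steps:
O = -12636 (O = Mul(Mul(54, -3), 78) = Mul(-162, 78) = -12636)
q = Rational(226433, 328185) (q = Mul(Add(266209, Mul(-3616, 11)), Pow(Add(340821, -12636), -1)) = Mul(Add(266209, -39776), Pow(328185, -1)) = Mul(226433, Rational(1, 328185)) = Rational(226433, 328185) ≈ 0.68996)
z = Rational(-4462474537, 22863744709) (z = Add(6, Add(Mul(353724, Pow(-331277, -1)), Mul(-353879, Pow(69017, -1)))) = Add(6, Add(Mul(353724, Rational(-1, 331277)), Mul(-353879, Rational(1, 69017)))) = Add(6, Add(Rational(-353724, 331277), Rational(-353879, 69017))) = Add(6, Rational(-141644942791, 22863744709)) = Rational(-4462474537, 22863744709) ≈ -0.19518)
Mul(q, Pow(z, -1)) = Mul(Rational(226433, 328185), Pow(Rational(-4462474537, 22863744709), -1)) = Mul(Rational(226433, 328185), Rational(-22863744709, 4462474537)) = Rational(-398238946591769, 112655169686565)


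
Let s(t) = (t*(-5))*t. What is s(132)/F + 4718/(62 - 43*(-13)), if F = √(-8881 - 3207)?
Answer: 4718/621 + 21780*I*√3022/1511 ≈ 7.5974 + 792.39*I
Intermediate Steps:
F = 2*I*√3022 (F = √(-12088) = 2*I*√3022 ≈ 109.95*I)
s(t) = -5*t² (s(t) = (-5*t)*t = -5*t²)
s(132)/F + 4718/(62 - 43*(-13)) = (-5*132²)/((2*I*√3022)) + 4718/(62 - 43*(-13)) = (-5*17424)*(-I*√3022/6044) + 4718/(62 + 559) = -(-21780)*I*√3022/1511 + 4718/621 = 21780*I*√3022/1511 + 4718*(1/621) = 21780*I*√3022/1511 + 4718/621 = 4718/621 + 21780*I*√3022/1511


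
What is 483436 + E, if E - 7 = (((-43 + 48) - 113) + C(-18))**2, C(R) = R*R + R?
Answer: 522647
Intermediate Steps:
C(R) = R + R**2 (C(R) = R**2 + R = R + R**2)
E = 39211 (E = 7 + (((-43 + 48) - 113) - 18*(1 - 18))**2 = 7 + ((5 - 113) - 18*(-17))**2 = 7 + (-108 + 306)**2 = 7 + 198**2 = 7 + 39204 = 39211)
483436 + E = 483436 + 39211 = 522647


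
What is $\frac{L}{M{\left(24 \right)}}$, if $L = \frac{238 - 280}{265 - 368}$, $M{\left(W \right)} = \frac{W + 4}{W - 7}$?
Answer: $\frac{51}{206} \approx 0.24757$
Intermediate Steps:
$M{\left(W \right)} = \frac{4 + W}{-7 + W}$
$L = \frac{42}{103}$ ($L = - \frac{42}{-103} = \left(-42\right) \left(- \frac{1}{103}\right) = \frac{42}{103} \approx 0.40777$)
$\frac{L}{M{\left(24 \right)}} = \frac{42}{103 \frac{4 + 24}{-7 + 24}} = \frac{42}{103 \cdot \frac{1}{17} \cdot 28} = \frac{42}{103 \cdot \frac{28}{17}} = \frac{42}{103} \cdot \frac{17}{28} = \frac{51}{206}$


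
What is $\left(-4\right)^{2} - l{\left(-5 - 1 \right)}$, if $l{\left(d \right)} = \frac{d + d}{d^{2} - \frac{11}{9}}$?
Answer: $\frac{5116}{313} \approx 16.345$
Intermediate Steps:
$l{\left(d \right)} = \frac{2 d}{- \frac{11}{9} + d^{2}}$ ($l{\left(d \right)} = \frac{2 d}{d^{2} - \frac{11}{9}} = \frac{2 d}{- \frac{11}{9} + d^{2}}$)
$\left(-4\right)^{2} - l{\left(-5 - 1 \right)} = \left(-4\right)^{2} - \frac{18 \left(-5 - 1\right)}{-11 + 9 \left(-5 - 1\right)^{2}} = 16 - \frac{18 \left(-5 - 1\right)}{-11 + 9 \left(-5 - 1\right)^{2}} = 16 - 18 \left(-6\right) \frac{1}{-11 + 9 \left(-6\right)^{2}} = 16 - 18 \left(-6\right) \frac{1}{-11 + 9 \cdot 36} = 16 - 18 \left(-6\right) \frac{1}{-11 + 324} = 16 - 18 \left(-6\right) \frac{1}{313} = 16 - - \frac{108}{313} = 16 + \frac{108}{313} = \frac{5116}{313}$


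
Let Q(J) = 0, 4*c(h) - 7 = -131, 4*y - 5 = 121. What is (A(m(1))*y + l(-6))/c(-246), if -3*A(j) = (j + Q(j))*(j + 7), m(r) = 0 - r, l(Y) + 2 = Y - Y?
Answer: -61/31 ≈ -1.9677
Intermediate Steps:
y = 63/2 (y = 5/4 + (¼)*121 = 5/4 + 121/4 = 63/2 ≈ 31.500)
c(h) = -31 (c(h) = 7/4 + (¼)*(-131) = 7/4 - 131/4 = -31)
l(Y) = -2 (l(Y) = -2 + (Y - Y) = -2 + 0 = -2)
m(r) = -r
A(j) = -j*(7 + j)/3 (A(j) = -(j + 0)*(j + 7)/3 = -j*(7 + j)/3)
(A(m(1))*y + l(-6))/c(-246) = (((-1*1)*(-7 - (-1))/3)*(63/2) - 2)/(-31) = (((⅓)*(-1)*(-7 - 1*(-1)))*(63/2) - 2)*(-1/31) = (((⅓)*(-1)*(-7 + 1))*(63/2) - 2)*(-1/31) = (((⅓)*(-1)*(-6))*(63/2) - 2)*(-1/31) = (2*(63/2) - 2)*(-1/31) = (63 - 2)*(-1/31) = 61*(-1/31) = -61/31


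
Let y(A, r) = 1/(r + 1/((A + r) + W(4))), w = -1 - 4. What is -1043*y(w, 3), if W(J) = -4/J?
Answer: -3129/8 ≈ -391.13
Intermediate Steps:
w = -5
y(A, r) = 1/(r + 1/(-1 + A + r)) (y(A, r) = 1/(r + 1/((A + r) - 4/4)) = 1/(r + 1/((A + r) - 4*¼)) = 1/(r + 1/((A + r) - 1)) = 1/(r + 1/(-1 + A + r)))
-1043*y(w, 3) = -1043*(-1 - 5 + 3)/(1 + 3² - 1*3 - 5*3) = -1043*(-3)/(1 + 9 - 3 - 15) = -1043*(-3)/(-8) = -(-1043)*(-3)/8 = -1043*3/8 = -3129/8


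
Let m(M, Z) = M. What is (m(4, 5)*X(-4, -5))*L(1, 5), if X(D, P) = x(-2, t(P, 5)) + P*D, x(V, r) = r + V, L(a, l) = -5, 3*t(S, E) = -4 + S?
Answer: -300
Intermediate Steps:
t(S, E) = -4/3 + S/3 (t(S, E) = (-4 + S)/3 = -4/3 + S/3)
x(V, r) = V + r
X(D, P) = -10/3 + P/3 + D*P (X(D, P) = (-2 + (-4/3 + P/3)) + P*D = (-10/3 + P/3) + D*P = -10/3 + P/3 + D*P)
(m(4, 5)*X(-4, -5))*L(1, 5) = (4*(-10/3 + (⅓)*(-5) - 4*(-5)))*(-5) = (4*(-10/3 - 5/3 + 20))*(-5) = (4*15)*(-5) = 60*(-5) = -300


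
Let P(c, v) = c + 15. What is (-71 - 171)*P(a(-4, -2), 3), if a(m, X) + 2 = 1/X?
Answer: -3025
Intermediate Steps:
a(m, X) = -2 + 1/X
P(c, v) = 15 + c
(-71 - 171)*P(a(-4, -2), 3) = (-71 - 171)*(15 + (-2 + 1/(-2))) = -242*(15 + (-2 - ½)) = -242*(15 - 5/2) = -242*25/2 = -3025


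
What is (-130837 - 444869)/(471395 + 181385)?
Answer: -287853/326390 ≈ -0.88193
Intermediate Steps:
(-130837 - 444869)/(471395 + 181385) = -575706/652780 = -575706*1/652780 = -287853/326390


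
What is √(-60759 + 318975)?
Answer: 2*√64554 ≈ 508.15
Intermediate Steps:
√(-60759 + 318975) = √258216 = 2*√64554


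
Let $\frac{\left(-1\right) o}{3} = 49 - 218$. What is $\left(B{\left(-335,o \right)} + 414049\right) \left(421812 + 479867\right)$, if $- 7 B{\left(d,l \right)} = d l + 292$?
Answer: $\frac{2766257397384}{7} \approx 3.9518 \cdot 10^{11}$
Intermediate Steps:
$o = 507$ ($o = - 3 \left(49 - 218\right) = \left(-3\right) \left(-169\right) = 507$)
$B{\left(d,l \right)} = - \frac{292}{7} - \frac{d l}{7}$ ($B{\left(d,l \right)} = - \frac{d l + 292}{7} = - \frac{292 + d l}{7} = - \frac{292}{7} - \frac{d l}{7}$)
$\left(B{\left(-335,o \right)} + 414049\right) \left(421812 + 479867\right) = \left(\left(- \frac{292}{7} - \left(- \frac{335}{7}\right) 507\right) + 414049\right) \left(421812 + 479867\right) = \left(\left(- \frac{292}{7} + \frac{169845}{7}\right) + 414049\right) 901679 = \left(\frac{169553}{7} + 414049\right) 901679 = \frac{3067896}{7} \cdot 901679 = \frac{2766257397384}{7}$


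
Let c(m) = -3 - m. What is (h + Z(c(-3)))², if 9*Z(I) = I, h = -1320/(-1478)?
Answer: 435600/546121 ≈ 0.79763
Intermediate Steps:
h = 660/739 (h = -1320*(-1/1478) = 660/739 ≈ 0.89310)
Z(I) = I/9
(h + Z(c(-3)))² = (660/739 + (-3 - 1*(-3))/9)² = (660/739 + (-3 + 3)/9)² = (660/739 + (⅑)*0)² = (660/739 + 0)² = (660/739)² = 435600/546121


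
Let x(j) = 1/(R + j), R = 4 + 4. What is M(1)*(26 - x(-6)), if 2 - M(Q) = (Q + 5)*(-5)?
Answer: 816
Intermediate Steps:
R = 8
M(Q) = 27 + 5*Q (M(Q) = 2 - (Q + 5)*(-5) = 2 - (5 + Q)*(-5) = 2 - (-25 - 5*Q) = 2 + (25 + 5*Q) = 27 + 5*Q)
x(j) = 1/(8 + j)
M(1)*(26 - x(-6)) = (27 + 5*1)*(26 - 1/(8 - 6)) = (27 + 5)*(26 - 1/2) = 32*(26 - 1*1/2) = 32*(26 - 1/2) = 32*(51/2) = 816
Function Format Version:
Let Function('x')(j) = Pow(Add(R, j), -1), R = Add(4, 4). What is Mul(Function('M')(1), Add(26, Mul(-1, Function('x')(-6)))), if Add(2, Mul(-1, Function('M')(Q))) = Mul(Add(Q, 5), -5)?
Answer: 816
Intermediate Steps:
R = 8
Function('M')(Q) = Add(27, Mul(5, Q)) (Function('M')(Q) = Add(2, Mul(-1, Mul(Add(Q, 5), -5))) = Add(2, Mul(-1, Mul(Add(5, Q), -5))) = Add(2, Mul(-1, Add(-25, Mul(-5, Q)))) = Add(2, Add(25, Mul(5, Q))) = Add(27, Mul(5, Q)))
Function('x')(j) = Pow(Add(8, j), -1)
Mul(Function('M')(1), Add(26, Mul(-1, Function('x')(-6)))) = Mul(Add(27, Mul(5, 1)), Add(26, Mul(-1, Pow(Add(8, -6), -1)))) = Mul(Add(27, 5), Add(26, Mul(-1, Pow(2, -1)))) = Mul(32, Add(26, Mul(-1, Rational(1, 2)))) = Mul(32, Add(26, Rational(-1, 2))) = Mul(32, Rational(51, 2)) = 816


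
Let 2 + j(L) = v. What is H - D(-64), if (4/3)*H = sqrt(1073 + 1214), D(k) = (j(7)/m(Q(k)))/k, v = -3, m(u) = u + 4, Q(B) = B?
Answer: 1/768 + 3*sqrt(2287)/4 ≈ 35.868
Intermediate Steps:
m(u) = 4 + u
j(L) = -5 (j(L) = -2 - 3 = -5)
D(k) = -5/(k*(4 + k)) (D(k) = (-5/(4 + k))/k = -5/(k*(4 + k)))
H = 3*sqrt(2287)/4 (H = 3*sqrt(1073 + 1214)/4 = 3*sqrt(2287)/4 ≈ 35.867)
H - D(-64) = 3*sqrt(2287)/4 - (-5)/((-64)*(4 - 64)) = 3*sqrt(2287)/4 - (-5)*(-1)/(64*(-60)) = 3*sqrt(2287)/4 - (-5)*(-1)*(-1)/(64*60) = 3*sqrt(2287)/4 - 1*(-1/768) = 3*sqrt(2287)/4 + 1/768 = 1/768 + 3*sqrt(2287)/4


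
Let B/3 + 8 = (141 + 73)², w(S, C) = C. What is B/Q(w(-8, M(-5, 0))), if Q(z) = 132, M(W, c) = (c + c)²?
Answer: 11447/11 ≈ 1040.6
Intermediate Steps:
M(W, c) = 4*c² (M(W, c) = (2*c)² = 4*c²)
B = 137364 (B = -24 + 3*(141 + 73)² = -24 + 3*214² = -24 + 3*45796 = -24 + 137388 = 137364)
B/Q(w(-8, M(-5, 0))) = 137364/132 = 137364*(1/132) = 11447/11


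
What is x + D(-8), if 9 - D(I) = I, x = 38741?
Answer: 38758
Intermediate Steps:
D(I) = 9 - I
x + D(-8) = 38741 + (9 - 1*(-8)) = 38741 + (9 + 8) = 38741 + 17 = 38758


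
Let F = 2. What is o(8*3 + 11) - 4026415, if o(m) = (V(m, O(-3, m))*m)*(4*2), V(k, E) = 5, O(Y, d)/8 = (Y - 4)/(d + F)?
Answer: -4025015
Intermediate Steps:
O(Y, d) = 8*(-4 + Y)/(2 + d) (O(Y, d) = 8*((Y - 4)/(d + 2)) = 8*((-4 + Y)/(2 + d)) = 8*(-4 + Y)/(2 + d))
o(m) = 40*m (o(m) = (5*m)*(4*2) = (5*m)*8 = 40*m)
o(8*3 + 11) - 4026415 = 40*(8*3 + 11) - 4026415 = 40*(24 + 11) - 4026415 = 40*35 - 4026415 = 1400 - 4026415 = -4025015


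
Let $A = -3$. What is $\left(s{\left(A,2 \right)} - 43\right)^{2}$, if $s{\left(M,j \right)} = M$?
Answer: $2116$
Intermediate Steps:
$\left(s{\left(A,2 \right)} - 43\right)^{2} = \left(-3 - 43\right)^{2} = \left(-46\right)^{2} = 2116$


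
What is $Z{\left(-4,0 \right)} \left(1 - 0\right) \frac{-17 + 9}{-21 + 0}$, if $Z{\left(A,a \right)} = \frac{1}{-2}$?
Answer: $- \frac{4}{21} \approx -0.19048$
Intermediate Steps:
$Z{\left(A,a \right)} = - \frac{1}{2}$
$Z{\left(-4,0 \right)} \left(1 - 0\right) \frac{-17 + 9}{-21 + 0} = - \frac{1 - 0}{2} \frac{-17 + 9}{-21 + 0} = - \frac{1 + 0}{2} \left(- \frac{8}{-21}\right) = \left(- \frac{1}{2}\right) 1 \left(\left(-8\right) \left(- \frac{1}{21}\right)\right) = \left(- \frac{1}{2}\right) \frac{8}{21} = - \frac{4}{21}$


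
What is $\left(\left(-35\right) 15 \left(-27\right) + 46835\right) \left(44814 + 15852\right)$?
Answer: $3701232660$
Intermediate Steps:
$\left(\left(-35\right) 15 \left(-27\right) + 46835\right) \left(44814 + 15852\right) = \left(\left(-525\right) \left(-27\right) + 46835\right) 60666 = \left(14175 + 46835\right) 60666 = 61010 \cdot 60666 = 3701232660$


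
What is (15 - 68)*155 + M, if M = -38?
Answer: -8253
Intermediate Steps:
(15 - 68)*155 + M = (15 - 68)*155 - 38 = -53*155 - 38 = -8215 - 38 = -8253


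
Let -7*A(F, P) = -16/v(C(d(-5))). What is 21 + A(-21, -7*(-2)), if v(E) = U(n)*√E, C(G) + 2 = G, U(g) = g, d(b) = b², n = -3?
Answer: 21 - 16*√23/483 ≈ 20.841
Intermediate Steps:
C(G) = -2 + G
v(E) = -3*√E
A(F, P) = -16*√23/483 (A(F, P) = -(-16)/(7*((-3*√(-2 + (-5)²)))) = -(-16)/(7*((-3*√(-2 + 25)))) = -(-16)/(7*((-3*√23))) = -(-16)*(-√23/69)/7 = -16*√23/483)
21 + A(-21, -7*(-2)) = 21 - 16*√23/483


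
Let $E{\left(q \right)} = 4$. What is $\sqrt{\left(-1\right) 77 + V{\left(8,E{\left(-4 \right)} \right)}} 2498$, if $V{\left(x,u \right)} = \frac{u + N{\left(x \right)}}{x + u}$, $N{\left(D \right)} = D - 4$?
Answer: $\frac{2498 i \sqrt{687}}{3} \approx 21825.0 i$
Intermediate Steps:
$N{\left(D \right)} = -4 + D$
$V{\left(x,u \right)} = \frac{-4 + u + x}{u + x}$ ($V{\left(x,u \right)} = \frac{u + \left(-4 + x\right)}{x + u} = \frac{-4 + u + x}{u + x}$)
$\sqrt{\left(-1\right) 77 + V{\left(8,E{\left(-4 \right)} \right)}} 2498 = \sqrt{\left(-1\right) 77 + \frac{-4 + 4 + 8}{4 + 8}} \cdot 2498 = \sqrt{-77 + \frac{1}{12} \cdot 8} \cdot 2498 = \sqrt{-77 + \frac{2}{3}} \cdot 2498 = \sqrt{- \frac{229}{3}} \cdot 2498 = \frac{i \sqrt{687}}{3} \cdot 2498 = \frac{2498 i \sqrt{687}}{3}$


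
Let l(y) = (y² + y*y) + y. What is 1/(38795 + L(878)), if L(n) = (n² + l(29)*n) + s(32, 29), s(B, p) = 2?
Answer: 1/2311939 ≈ 4.3254e-7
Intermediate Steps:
l(y) = y + 2*y² (l(y) = (y² + y²) + y = 2*y² + y = y + 2*y²)
L(n) = 2 + n² + 1711*n (L(n) = (n² + (29*(1 + 2*29))*n) + 2 = (n² + (29*(1 + 58))*n) + 2 = (n² + (29*59)*n) + 2 = (n² + 1711*n) + 2 = 2 + n² + 1711*n)
1/(38795 + L(878)) = 1/(38795 + (2 + 878² + 1711*878)) = 1/(38795 + (2 + 770884 + 1502258)) = 1/(38795 + 2273144) = 1/2311939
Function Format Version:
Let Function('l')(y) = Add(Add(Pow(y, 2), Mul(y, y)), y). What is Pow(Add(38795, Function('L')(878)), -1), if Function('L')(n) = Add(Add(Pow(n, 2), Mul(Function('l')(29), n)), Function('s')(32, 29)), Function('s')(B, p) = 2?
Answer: Rational(1, 2311939) ≈ 4.3254e-7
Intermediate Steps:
Function('l')(y) = Add(y, Mul(2, Pow(y, 2))) (Function('l')(y) = Add(Add(Pow(y, 2), Pow(y, 2)), y) = Add(Mul(2, Pow(y, 2)), y) = Add(y, Mul(2, Pow(y, 2))))
Function('L')(n) = Add(2, Pow(n, 2), Mul(1711, n)) (Function('L')(n) = Add(Add(Pow(n, 2), Mul(Mul(29, Add(1, Mul(2, 29))), n)), 2) = Add(Add(Pow(n, 2), Mul(Mul(29, Add(1, 58)), n)), 2) = Add(Add(Pow(n, 2), Mul(Mul(29, 59), n)), 2) = Add(Add(Pow(n, 2), Mul(1711, n)), 2) = Add(2, Pow(n, 2), Mul(1711, n)))
Pow(Add(38795, Function('L')(878)), -1) = Pow(Add(38795, Add(2, Pow(878, 2), Mul(1711, 878))), -1) = Pow(Add(38795, Add(2, 770884, 1502258)), -1) = Pow(Add(38795, 2273144), -1) = Pow(2311939, -1) = Rational(1, 2311939)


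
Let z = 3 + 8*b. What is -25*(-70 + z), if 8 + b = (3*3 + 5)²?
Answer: -35925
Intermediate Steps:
b = 188 (b = -8 + (3*3 + 5)² = -8 + (9 + 5)² = -8 + 14² = -8 + 196 = 188)
z = 1507 (z = 3 + 8*188 = 3 + 1504 = 1507)
-25*(-70 + z) = -25*(-70 + 1507) = -25*1437 = -35925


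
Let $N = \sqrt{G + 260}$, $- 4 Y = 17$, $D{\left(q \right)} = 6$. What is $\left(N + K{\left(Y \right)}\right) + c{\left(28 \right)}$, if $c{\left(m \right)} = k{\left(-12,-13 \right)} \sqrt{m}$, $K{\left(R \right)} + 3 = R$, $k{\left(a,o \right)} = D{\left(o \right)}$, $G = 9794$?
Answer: $- \frac{29}{4} + \sqrt{10054} + 12 \sqrt{7} \approx 124.77$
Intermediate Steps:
$Y = - \frac{17}{4}$ ($Y = \left(- \frac{1}{4}\right) 17 = - \frac{17}{4} \approx -4.25$)
$k{\left(a,o \right)} = 6$
$N = \sqrt{10054}$ ($N = \sqrt{9794 + 260} = \sqrt{10054} \approx 100.27$)
$K{\left(R \right)} = -3 + R$
$c{\left(m \right)} = 6 \sqrt{m}$
$\left(N + K{\left(Y \right)}\right) + c{\left(28 \right)} = \left(\sqrt{10054} - \frac{29}{4}\right) + 6 \sqrt{28} = \left(\sqrt{10054} - \frac{29}{4}\right) + 6 \cdot 2 \sqrt{7} = \left(- \frac{29}{4} + \sqrt{10054}\right) + 12 \sqrt{7} = - \frac{29}{4} + \sqrt{10054} + 12 \sqrt{7}$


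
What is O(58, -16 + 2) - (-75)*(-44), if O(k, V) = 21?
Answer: -3279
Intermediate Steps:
O(58, -16 + 2) - (-75)*(-44) = 21 - (-75)*(-44) = 21 - 1*3300 = 21 - 3300 = -3279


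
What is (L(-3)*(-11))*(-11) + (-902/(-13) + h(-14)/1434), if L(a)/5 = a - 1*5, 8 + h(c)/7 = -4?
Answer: -14822484/3107 ≈ -4770.7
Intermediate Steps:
h(c) = -84 (h(c) = -56 + 7*(-4) = -56 - 28 = -84)
L(a) = -25 + 5*a (L(a) = 5*(a - 1*5) = 5*(a - 5) = 5*(-5 + a) = -25 + 5*a)
(L(-3)*(-11))*(-11) + (-902/(-13) + h(-14)/1434) = ((-25 + 5*(-3))*(-11))*(-11) + (-902/(-13) - 84/1434) = ((-25 - 15)*(-11))*(-11) + (-902*(-1/13) - 84*1/1434) = -40*(-11)*(-11) + (902/13 - 14/239) = 440*(-11) + 215396/3107 = -4840 + 215396/3107 = -14822484/3107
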